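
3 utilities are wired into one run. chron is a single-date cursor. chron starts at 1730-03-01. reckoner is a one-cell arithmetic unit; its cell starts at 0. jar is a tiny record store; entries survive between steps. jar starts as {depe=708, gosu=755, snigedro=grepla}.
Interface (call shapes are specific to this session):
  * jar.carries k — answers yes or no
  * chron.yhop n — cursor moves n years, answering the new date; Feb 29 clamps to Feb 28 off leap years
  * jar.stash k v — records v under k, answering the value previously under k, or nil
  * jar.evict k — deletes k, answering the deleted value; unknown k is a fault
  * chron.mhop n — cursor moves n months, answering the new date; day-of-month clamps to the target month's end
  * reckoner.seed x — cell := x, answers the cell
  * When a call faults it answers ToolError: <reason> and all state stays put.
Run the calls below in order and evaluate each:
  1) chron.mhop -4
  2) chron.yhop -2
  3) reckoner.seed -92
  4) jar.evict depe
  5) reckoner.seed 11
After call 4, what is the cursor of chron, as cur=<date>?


;; chron.mhop(-4) : 1729-11-01
;; chron.yhop(-2) : 1727-11-01
;; reckoner.seed(-92) : -92
;; jar.evict(depe) : 708
;; reckoner.seed(11) : 11

Answer: cur=1727-11-01


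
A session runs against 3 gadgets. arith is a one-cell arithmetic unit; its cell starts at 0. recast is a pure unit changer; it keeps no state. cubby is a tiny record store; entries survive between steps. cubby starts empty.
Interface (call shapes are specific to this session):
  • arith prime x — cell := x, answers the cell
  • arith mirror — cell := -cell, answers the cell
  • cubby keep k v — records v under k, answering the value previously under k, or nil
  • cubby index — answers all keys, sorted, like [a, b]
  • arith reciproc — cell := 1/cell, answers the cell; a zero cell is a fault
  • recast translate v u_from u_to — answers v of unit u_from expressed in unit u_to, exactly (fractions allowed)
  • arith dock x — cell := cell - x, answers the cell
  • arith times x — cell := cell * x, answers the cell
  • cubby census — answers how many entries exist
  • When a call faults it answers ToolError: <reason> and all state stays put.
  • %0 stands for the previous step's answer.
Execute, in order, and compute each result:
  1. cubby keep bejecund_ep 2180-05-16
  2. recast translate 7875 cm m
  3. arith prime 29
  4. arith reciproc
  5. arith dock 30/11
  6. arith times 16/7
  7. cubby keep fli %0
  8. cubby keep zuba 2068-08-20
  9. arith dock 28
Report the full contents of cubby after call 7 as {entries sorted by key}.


Answer: {bejecund_ep=2180-05-16, fli=-13744/2233}

Derivation:
% cubby keep k→bejecund_ep v→2180-05-16
[out] nil
% recast translate v→7875 u_from→cm u_to→m
[out] 315/4
% arith prime x→29
[out] 29
% arith reciproc
[out] 1/29
% arith dock x→30/11
[out] -859/319
% arith times x→16/7
[out] -13744/2233
% cubby keep k→fli v→%0
[out] nil
% cubby keep k→zuba v→2068-08-20
[out] nil
% arith dock x→28
[out] -76268/2233


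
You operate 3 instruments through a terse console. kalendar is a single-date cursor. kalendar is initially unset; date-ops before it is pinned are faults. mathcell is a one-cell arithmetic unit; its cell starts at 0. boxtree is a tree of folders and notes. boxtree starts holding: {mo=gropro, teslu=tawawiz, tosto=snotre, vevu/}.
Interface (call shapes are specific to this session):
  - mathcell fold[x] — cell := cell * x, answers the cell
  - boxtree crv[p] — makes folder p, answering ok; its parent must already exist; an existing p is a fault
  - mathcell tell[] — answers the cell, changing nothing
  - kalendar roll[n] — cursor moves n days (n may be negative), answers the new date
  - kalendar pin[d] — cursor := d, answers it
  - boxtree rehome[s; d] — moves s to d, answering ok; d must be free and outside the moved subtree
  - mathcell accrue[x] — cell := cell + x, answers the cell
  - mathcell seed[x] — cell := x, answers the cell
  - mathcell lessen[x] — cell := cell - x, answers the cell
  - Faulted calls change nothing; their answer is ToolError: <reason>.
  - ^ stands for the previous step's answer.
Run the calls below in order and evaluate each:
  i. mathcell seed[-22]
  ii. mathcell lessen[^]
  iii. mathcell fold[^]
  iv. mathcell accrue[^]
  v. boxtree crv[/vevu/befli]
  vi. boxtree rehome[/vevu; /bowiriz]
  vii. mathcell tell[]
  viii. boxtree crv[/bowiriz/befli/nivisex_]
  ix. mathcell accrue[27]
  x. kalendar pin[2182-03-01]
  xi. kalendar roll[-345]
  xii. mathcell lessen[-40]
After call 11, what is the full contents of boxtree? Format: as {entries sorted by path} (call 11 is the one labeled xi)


Answer: {bowiriz/, bowiriz/befli/, bowiriz/befli/nivisex_/, mo=gropro, teslu=tawawiz, tosto=snotre}

Derivation:
==> mathcell seed(x→-22)
<== -22
==> mathcell lessen(x→^)
<== 0
==> mathcell fold(x→^)
<== 0
==> mathcell accrue(x→^)
<== 0
==> boxtree crv(p→/vevu/befli)
<== ok
==> boxtree rehome(s→/vevu, d→/bowiriz)
<== ok
==> mathcell tell()
<== 0
==> boxtree crv(p→/bowiriz/befli/nivisex_)
<== ok
==> mathcell accrue(x→27)
<== 27
==> kalendar pin(d→2182-03-01)
<== 2182-03-01
==> kalendar roll(n→-345)
<== 2181-03-21
==> mathcell lessen(x→-40)
<== 67


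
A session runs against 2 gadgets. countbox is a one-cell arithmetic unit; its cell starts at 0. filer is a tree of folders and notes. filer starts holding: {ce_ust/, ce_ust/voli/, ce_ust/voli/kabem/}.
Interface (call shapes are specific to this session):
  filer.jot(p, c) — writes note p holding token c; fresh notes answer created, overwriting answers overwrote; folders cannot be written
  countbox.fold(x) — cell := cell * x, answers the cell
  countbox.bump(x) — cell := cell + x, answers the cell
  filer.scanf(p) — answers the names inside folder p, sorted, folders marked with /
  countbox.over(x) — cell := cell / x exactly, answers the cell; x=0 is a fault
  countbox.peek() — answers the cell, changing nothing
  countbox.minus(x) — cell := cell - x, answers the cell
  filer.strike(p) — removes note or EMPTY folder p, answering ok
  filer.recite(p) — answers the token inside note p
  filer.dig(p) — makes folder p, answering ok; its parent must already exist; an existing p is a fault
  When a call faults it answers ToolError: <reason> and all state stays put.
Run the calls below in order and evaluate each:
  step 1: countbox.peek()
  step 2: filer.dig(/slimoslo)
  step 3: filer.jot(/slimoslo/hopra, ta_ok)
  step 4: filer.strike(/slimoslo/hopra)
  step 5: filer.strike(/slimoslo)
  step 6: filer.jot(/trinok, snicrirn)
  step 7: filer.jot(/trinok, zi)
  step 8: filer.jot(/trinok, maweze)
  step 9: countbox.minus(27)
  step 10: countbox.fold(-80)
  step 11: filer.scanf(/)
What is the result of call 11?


Answer: [ce_ust/, trinok]

Derivation:
I use peek, which returns 0.
I call dig(p: /slimoslo): ok.
Invoking jot(p: /slimoslo/hopra, c: ta_ok), giving created.
I try strike(p: /slimoslo/hopra), and see ok.
Then strike(p: /slimoslo): ok.
I run jot(p: /trinok, c: snicrirn), and see created.
I try jot(p: /trinok, c: zi), yielding overwrote.
Now I run jot(p: /trinok, c: maweze), and see overwrote.
Now I run minus(x: 27), and see -27.
I call fold(x: -80): 2160.
Next I call scanf(p: /), and observe [ce_ust/, trinok].


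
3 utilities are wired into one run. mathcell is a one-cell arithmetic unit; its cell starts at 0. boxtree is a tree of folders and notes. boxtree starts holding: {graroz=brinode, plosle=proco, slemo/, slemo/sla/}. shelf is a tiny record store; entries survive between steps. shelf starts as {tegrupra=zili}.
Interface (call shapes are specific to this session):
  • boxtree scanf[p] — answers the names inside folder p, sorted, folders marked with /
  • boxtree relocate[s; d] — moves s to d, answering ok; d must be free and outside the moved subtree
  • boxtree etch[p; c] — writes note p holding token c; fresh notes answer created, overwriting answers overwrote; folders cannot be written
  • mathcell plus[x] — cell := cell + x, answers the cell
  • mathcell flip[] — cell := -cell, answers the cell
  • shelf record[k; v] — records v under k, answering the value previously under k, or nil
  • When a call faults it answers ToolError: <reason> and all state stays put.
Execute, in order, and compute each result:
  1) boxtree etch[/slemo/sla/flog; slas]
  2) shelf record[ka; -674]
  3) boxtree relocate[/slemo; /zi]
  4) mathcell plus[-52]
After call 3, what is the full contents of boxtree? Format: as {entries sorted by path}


$ boxtree etch /slemo/sla/flog slas
  created
$ shelf record ka -674
  nil
$ boxtree relocate /slemo /zi
  ok
$ mathcell plus -52
  -52

Answer: {graroz=brinode, plosle=proco, zi/, zi/sla/, zi/sla/flog=slas}


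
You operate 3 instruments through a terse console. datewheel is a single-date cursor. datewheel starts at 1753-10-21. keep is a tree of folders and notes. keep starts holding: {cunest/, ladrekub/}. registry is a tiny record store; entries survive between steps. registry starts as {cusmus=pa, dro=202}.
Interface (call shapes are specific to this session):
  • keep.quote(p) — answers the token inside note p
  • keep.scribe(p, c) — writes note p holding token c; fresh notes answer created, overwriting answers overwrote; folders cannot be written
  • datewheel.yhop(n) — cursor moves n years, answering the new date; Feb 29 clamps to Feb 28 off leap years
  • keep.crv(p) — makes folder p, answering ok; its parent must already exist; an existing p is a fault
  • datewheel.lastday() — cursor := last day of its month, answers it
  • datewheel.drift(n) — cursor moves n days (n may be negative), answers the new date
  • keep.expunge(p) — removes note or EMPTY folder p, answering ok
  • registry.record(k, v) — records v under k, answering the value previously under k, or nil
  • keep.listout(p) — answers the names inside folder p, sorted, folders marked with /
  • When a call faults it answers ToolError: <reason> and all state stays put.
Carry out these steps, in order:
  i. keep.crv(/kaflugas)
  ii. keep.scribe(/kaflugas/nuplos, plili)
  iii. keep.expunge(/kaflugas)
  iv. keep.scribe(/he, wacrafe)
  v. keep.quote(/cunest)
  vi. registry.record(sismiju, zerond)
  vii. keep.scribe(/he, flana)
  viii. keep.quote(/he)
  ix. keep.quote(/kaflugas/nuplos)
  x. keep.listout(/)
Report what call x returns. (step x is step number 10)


Answer: [cunest/, he, kaflugas/, ladrekub/]

Derivation:
[in] keep.crv p→/kaflugas
= ok
[in] keep.scribe p→/kaflugas/nuplos c→plili
= created
[in] keep.expunge p→/kaflugas
= ToolError: not empty
[in] keep.scribe p→/he c→wacrafe
= created
[in] keep.quote p→/cunest
= ToolError: is a directory
[in] registry.record k→sismiju v→zerond
= nil
[in] keep.scribe p→/he c→flana
= overwrote
[in] keep.quote p→/he
= flana
[in] keep.quote p→/kaflugas/nuplos
= plili
[in] keep.listout p→/
= [cunest/, he, kaflugas/, ladrekub/]


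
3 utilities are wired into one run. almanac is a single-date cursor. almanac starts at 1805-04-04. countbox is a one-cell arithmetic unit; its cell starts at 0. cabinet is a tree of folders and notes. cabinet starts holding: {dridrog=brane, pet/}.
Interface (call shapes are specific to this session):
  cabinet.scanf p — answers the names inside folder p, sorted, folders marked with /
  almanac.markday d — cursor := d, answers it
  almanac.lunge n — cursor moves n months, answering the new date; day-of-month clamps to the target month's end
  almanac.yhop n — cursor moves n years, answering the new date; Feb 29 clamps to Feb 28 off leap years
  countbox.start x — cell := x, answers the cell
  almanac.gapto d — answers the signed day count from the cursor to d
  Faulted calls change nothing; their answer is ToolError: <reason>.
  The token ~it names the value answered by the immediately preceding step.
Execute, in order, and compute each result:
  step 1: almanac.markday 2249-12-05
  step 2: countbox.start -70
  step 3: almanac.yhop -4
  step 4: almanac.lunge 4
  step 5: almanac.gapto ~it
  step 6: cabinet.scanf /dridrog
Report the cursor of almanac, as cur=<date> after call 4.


·→ almanac.markday(2249-12-05)
·← 2249-12-05
·→ countbox.start(-70)
·← -70
·→ almanac.yhop(-4)
·← 2245-12-05
·→ almanac.lunge(4)
·← 2246-04-05
·→ almanac.gapto(~it)
·← 0
·→ cabinet.scanf(/dridrog)
·← ToolError: not a directory

Answer: cur=2246-04-05


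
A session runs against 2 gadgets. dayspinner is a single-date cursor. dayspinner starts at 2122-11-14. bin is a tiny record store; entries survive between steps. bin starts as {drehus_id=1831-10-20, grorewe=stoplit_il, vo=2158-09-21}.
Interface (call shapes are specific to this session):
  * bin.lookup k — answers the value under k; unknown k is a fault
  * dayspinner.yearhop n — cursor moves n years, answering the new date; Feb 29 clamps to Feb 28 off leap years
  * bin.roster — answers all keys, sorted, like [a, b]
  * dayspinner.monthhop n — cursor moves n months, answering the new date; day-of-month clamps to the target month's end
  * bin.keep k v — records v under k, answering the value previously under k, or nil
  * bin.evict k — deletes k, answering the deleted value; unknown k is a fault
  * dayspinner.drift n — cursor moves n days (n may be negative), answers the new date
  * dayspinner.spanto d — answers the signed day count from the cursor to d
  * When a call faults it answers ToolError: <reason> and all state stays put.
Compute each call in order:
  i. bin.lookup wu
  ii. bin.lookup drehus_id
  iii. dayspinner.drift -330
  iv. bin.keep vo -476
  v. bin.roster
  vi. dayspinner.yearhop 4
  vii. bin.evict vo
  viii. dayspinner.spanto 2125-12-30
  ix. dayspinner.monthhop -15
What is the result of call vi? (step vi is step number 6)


Answer: 2125-12-19

Derivation:
CALL lookup[k: wu]
RET  ToolError: no such key wu
CALL lookup[k: drehus_id]
RET  1831-10-20
CALL drift[n: -330]
RET  2121-12-19
CALL keep[k: vo; v: -476]
RET  2158-09-21
CALL roster[]
RET  [drehus_id, grorewe, vo]
CALL yearhop[n: 4]
RET  2125-12-19
CALL evict[k: vo]
RET  -476
CALL spanto[d: 2125-12-30]
RET  11
CALL monthhop[n: -15]
RET  2124-09-19


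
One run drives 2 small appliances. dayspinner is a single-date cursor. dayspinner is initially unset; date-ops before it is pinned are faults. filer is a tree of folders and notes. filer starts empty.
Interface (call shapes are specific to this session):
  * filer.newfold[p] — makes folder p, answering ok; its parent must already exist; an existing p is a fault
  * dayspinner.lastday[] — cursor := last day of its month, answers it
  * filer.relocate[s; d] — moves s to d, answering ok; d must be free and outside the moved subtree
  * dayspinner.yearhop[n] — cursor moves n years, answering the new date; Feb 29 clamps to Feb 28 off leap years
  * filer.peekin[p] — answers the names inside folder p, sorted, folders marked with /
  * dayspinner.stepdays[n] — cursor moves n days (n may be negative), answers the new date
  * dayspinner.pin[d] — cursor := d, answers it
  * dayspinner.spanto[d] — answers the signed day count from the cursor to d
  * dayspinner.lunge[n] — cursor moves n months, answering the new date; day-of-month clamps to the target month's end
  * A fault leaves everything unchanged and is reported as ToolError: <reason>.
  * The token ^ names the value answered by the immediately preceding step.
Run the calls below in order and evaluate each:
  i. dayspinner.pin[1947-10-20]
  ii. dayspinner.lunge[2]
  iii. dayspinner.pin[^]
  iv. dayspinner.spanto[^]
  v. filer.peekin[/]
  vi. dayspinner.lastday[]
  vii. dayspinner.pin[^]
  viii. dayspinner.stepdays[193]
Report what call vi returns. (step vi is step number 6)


I call pin using d→1947-10-20, giving 1947-10-20.
Calling lunge using n→2, giving 1947-12-20.
Next I call pin using d→^, — result: 1947-12-20.
I run spanto using d→^, giving 0.
I invoke peekin using p→/, → [].
Calling lastday, which returns 1947-12-31.
I use pin using d→^: 1947-12-31.
Now I run stepdays using n→193, — result: 1948-07-11.

Answer: 1947-12-31


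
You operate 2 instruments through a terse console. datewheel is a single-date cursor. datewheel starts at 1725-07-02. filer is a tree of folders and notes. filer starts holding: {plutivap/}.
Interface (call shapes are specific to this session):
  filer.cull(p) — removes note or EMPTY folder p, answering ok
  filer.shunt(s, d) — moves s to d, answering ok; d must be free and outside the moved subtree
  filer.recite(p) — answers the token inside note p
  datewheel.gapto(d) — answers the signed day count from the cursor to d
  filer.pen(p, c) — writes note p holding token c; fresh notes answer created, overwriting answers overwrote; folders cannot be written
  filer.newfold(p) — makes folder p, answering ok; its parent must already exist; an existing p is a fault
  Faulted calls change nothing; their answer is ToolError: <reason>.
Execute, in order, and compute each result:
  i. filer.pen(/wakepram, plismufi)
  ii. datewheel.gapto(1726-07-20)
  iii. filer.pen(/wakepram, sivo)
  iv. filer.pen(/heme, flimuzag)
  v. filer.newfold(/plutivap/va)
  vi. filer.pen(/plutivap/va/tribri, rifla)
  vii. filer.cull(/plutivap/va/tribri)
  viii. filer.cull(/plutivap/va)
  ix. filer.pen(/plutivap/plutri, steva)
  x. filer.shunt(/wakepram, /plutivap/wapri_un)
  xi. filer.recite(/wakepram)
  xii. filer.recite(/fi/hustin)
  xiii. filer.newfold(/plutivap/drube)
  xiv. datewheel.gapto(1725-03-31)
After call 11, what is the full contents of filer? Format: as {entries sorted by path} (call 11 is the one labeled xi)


Answer: {heme=flimuzag, plutivap/, plutivap/plutri=steva, plutivap/wapri_un=sivo}

Derivation:
% 1. filer.pen(p: /wakepram, c: plismufi) ~> created
% 2. datewheel.gapto(d: 1726-07-20) ~> 383
% 3. filer.pen(p: /wakepram, c: sivo) ~> overwrote
% 4. filer.pen(p: /heme, c: flimuzag) ~> created
% 5. filer.newfold(p: /plutivap/va) ~> ok
% 6. filer.pen(p: /plutivap/va/tribri, c: rifla) ~> created
% 7. filer.cull(p: /plutivap/va/tribri) ~> ok
% 8. filer.cull(p: /plutivap/va) ~> ok
% 9. filer.pen(p: /plutivap/plutri, c: steva) ~> created
% 10. filer.shunt(s: /wakepram, d: /plutivap/wapri_un) ~> ok
% 11. filer.recite(p: /wakepram) ~> ToolError: not found
% 12. filer.recite(p: /fi/hustin) ~> ToolError: not found
% 13. filer.newfold(p: /plutivap/drube) ~> ok
% 14. datewheel.gapto(d: 1725-03-31) ~> -93


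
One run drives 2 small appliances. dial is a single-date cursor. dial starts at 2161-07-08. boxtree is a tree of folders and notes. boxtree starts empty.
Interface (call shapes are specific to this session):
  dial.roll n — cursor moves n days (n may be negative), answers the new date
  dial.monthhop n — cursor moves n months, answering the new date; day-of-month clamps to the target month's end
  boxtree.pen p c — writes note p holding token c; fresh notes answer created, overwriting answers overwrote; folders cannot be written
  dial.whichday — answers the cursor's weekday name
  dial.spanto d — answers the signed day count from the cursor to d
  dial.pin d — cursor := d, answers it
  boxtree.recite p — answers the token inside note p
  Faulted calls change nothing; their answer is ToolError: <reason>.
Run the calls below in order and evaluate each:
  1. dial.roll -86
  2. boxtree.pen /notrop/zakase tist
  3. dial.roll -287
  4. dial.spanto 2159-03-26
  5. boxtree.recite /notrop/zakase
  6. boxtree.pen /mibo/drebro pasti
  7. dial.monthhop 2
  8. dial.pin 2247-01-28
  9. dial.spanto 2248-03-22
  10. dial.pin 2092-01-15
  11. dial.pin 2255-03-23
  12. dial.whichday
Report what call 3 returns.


Act: roll[-86]
Obs: 2161-04-13
Act: pen[/notrop/zakase; tist]
Obs: ToolError: no parent
Act: roll[-287]
Obs: 2160-06-30
Act: spanto[2159-03-26]
Obs: -462
Act: recite[/notrop/zakase]
Obs: ToolError: not found
Act: pen[/mibo/drebro; pasti]
Obs: ToolError: no parent
Act: monthhop[2]
Obs: 2160-08-30
Act: pin[2247-01-28]
Obs: 2247-01-28
Act: spanto[2248-03-22]
Obs: 419
Act: pin[2092-01-15]
Obs: 2092-01-15
Act: pin[2255-03-23]
Obs: 2255-03-23
Act: whichday[]
Obs: Friday

Answer: 2160-06-30


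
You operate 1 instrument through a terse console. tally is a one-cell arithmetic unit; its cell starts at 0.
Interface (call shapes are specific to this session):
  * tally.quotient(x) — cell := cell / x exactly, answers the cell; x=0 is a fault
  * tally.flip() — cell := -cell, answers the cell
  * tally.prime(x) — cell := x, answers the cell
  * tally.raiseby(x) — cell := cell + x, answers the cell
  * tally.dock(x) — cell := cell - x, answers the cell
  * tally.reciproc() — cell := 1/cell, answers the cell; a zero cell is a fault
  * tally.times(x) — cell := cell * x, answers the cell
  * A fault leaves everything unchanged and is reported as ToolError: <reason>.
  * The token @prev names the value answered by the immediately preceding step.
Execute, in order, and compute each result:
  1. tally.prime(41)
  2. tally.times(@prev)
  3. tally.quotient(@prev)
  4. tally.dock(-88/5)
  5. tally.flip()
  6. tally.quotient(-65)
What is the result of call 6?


Step: tally.prime[x=41]
Result: 41
Step: tally.times[x=@prev]
Result: 1681
Step: tally.quotient[x=@prev]
Result: 1
Step: tally.dock[x=-88/5]
Result: 93/5
Step: tally.flip[]
Result: -93/5
Step: tally.quotient[x=-65]
Result: 93/325

Answer: 93/325


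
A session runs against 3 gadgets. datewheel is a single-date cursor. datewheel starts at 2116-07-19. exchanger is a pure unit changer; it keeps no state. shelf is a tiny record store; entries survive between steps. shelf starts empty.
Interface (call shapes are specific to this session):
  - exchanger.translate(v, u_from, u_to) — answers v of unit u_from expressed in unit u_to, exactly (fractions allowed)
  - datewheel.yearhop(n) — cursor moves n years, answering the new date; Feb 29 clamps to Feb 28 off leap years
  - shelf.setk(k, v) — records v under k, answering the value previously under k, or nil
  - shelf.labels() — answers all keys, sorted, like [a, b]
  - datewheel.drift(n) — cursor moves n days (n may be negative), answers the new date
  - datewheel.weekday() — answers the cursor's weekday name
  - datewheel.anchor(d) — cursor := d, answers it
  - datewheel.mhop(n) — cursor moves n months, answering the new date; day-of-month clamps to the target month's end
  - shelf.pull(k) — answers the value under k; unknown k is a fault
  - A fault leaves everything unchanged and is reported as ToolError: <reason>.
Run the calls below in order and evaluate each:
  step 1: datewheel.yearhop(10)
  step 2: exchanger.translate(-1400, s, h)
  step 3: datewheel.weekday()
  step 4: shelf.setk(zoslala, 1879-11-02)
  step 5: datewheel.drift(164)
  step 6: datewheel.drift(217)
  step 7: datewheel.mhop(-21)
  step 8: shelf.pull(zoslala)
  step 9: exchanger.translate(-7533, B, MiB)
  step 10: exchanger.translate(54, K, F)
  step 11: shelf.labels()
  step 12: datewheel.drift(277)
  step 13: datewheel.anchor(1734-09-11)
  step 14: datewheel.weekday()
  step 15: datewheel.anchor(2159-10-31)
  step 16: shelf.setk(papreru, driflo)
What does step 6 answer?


Answer: 2127-08-04

Derivation:
# 1. yearhop(n: 10) => 2126-07-19
# 2. translate(v: -1400, u_from: s, u_to: h) => -7/18
# 3. weekday() => Friday
# 4. setk(k: zoslala, v: 1879-11-02) => nil
# 5. drift(n: 164) => 2126-12-30
# 6. drift(n: 217) => 2127-08-04
# 7. mhop(n: -21) => 2125-11-04
# 8. pull(k: zoslala) => 1879-11-02
# 9. translate(v: -7533, u_from: B, u_to: MiB) => -7533/1048576
# 10. translate(v: 54, u_from: K, u_to: F) => -36247/100
# 11. labels() => [zoslala]
# 12. drift(n: 277) => 2126-08-08
# 13. anchor(d: 1734-09-11) => 1734-09-11
# 14. weekday() => Saturday
# 15. anchor(d: 2159-10-31) => 2159-10-31
# 16. setk(k: papreru, v: driflo) => nil


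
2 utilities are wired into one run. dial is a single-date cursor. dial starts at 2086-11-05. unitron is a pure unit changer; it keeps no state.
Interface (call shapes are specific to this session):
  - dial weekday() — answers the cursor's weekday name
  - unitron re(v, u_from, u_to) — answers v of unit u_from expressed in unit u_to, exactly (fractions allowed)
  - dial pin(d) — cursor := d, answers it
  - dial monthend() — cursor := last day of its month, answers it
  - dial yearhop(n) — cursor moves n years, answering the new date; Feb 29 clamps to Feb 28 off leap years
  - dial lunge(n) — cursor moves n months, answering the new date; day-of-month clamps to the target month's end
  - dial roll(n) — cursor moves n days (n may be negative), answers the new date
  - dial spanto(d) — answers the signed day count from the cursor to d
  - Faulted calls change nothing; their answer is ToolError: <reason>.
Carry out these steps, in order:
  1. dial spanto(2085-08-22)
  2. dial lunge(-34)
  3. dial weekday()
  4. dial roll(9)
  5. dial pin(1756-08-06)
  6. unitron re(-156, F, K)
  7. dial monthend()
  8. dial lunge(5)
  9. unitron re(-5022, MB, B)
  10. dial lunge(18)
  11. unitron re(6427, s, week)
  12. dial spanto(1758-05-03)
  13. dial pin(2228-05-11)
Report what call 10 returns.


I call dial spanto(2085-08-22), giving -440.
Invoking dial lunge(-34), → 2084-01-05.
Using dial weekday, giving Wednesday.
Now I run dial roll(9), — result: 2084-01-14.
I try dial pin(1756-08-06): 1756-08-06.
I call unitron re(-156, F, K), and see 30367/180.
Then dial monthend(), and see 1756-08-31.
Calling dial lunge(5), yielding 1757-01-31.
Next I call unitron re(-5022, MB, B), yielding -5022000000.
I run dial lunge(18), yielding 1758-07-31.
Calling unitron re(6427, s, week), yielding 6427/604800.
Invoking dial spanto(1758-05-03), — result: -89.
Calling dial pin(2228-05-11), and see 2228-05-11.

Answer: 1758-07-31


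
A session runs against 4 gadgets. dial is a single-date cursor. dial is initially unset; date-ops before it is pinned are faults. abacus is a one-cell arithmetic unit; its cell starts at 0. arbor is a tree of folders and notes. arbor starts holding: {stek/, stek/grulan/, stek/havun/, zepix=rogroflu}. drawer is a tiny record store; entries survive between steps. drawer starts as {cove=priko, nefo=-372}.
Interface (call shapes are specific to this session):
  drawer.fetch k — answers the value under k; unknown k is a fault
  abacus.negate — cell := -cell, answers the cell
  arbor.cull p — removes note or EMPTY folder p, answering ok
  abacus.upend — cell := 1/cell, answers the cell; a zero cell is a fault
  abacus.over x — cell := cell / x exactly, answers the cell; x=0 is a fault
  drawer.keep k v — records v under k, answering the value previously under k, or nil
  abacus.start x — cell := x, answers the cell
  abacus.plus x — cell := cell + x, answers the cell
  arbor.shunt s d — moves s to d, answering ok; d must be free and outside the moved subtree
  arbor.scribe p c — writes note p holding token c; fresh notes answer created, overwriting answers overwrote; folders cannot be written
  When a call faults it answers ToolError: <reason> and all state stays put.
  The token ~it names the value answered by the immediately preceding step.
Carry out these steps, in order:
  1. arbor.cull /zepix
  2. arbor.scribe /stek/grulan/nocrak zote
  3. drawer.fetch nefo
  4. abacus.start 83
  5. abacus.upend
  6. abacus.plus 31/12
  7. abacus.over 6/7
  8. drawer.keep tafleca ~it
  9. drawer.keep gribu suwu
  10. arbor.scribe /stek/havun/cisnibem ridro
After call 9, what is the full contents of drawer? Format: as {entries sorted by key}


Answer: {cove=priko, gribu=suwu, nefo=-372, tafleca=18095/5976}

Derivation:
==> cull(/zepix)
<== ok
==> scribe(/stek/grulan/nocrak, zote)
<== created
==> fetch(nefo)
<== -372
==> start(83)
<== 83
==> upend()
<== 1/83
==> plus(31/12)
<== 2585/996
==> over(6/7)
<== 18095/5976
==> keep(tafleca, ~it)
<== nil
==> keep(gribu, suwu)
<== nil
==> scribe(/stek/havun/cisnibem, ridro)
<== created


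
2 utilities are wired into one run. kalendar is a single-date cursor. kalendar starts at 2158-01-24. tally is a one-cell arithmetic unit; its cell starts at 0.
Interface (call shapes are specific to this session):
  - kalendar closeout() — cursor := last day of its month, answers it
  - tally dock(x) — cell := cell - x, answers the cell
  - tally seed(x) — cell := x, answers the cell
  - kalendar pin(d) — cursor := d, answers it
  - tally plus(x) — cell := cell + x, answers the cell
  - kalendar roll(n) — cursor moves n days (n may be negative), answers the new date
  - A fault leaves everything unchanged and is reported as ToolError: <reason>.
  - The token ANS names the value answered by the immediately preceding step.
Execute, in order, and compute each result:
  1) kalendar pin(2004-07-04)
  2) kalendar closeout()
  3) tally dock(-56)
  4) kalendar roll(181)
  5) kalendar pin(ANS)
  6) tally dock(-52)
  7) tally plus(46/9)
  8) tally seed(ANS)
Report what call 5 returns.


Answer: 2005-01-28

Derivation:
CALL kalendar pin[d→2004-07-04]
RET  2004-07-04
CALL kalendar closeout[]
RET  2004-07-31
CALL tally dock[x→-56]
RET  56
CALL kalendar roll[n→181]
RET  2005-01-28
CALL kalendar pin[d→ANS]
RET  2005-01-28
CALL tally dock[x→-52]
RET  108
CALL tally plus[x→46/9]
RET  1018/9
CALL tally seed[x→ANS]
RET  1018/9


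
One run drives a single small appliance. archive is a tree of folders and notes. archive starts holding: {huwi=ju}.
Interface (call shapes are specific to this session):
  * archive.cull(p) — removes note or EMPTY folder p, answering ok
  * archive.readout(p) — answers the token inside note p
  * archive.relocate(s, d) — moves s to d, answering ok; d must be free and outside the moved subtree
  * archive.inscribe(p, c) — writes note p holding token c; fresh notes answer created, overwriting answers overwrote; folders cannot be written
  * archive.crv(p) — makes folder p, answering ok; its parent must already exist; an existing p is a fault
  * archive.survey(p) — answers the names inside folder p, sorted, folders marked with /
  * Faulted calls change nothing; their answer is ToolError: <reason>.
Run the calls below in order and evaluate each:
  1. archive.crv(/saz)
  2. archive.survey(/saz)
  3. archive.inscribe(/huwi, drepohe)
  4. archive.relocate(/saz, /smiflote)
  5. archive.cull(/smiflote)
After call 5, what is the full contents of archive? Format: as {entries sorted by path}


Answer: {huwi=drepohe}

Derivation:
[in] crv /saz
[out] ok
[in] survey /saz
[out] []
[in] inscribe /huwi drepohe
[out] overwrote
[in] relocate /saz /smiflote
[out] ok
[in] cull /smiflote
[out] ok


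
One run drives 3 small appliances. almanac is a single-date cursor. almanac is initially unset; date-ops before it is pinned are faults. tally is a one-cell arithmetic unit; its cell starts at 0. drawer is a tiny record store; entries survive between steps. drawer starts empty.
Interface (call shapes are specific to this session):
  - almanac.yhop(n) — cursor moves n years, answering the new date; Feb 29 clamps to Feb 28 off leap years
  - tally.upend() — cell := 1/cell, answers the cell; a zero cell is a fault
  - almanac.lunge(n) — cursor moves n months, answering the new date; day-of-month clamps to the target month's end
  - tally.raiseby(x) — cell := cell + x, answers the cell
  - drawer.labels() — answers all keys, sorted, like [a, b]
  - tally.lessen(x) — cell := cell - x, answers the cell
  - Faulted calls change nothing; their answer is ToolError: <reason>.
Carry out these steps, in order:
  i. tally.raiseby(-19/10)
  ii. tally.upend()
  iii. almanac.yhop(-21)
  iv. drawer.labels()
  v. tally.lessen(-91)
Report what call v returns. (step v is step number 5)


>> raiseby(x='-19/10')
<< -19/10
>> upend()
<< -10/19
>> yhop(n='-21')
<< ToolError: no date set
>> labels()
<< []
>> lessen(x='-91')
<< 1719/19

Answer: 1719/19


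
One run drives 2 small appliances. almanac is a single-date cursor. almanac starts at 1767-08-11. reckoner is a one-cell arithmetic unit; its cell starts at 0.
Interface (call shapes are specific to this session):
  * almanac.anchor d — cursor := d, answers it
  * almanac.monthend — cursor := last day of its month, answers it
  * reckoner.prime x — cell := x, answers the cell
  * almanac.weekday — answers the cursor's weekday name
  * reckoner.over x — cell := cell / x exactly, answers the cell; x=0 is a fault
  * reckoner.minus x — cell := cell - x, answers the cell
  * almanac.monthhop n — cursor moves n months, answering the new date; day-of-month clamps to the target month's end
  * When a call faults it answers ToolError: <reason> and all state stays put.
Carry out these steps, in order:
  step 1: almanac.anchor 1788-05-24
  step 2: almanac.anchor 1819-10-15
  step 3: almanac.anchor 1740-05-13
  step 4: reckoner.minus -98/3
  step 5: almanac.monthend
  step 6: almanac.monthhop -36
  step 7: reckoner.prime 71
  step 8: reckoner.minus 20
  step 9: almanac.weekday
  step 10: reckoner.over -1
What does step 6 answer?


Using anchor(1788-05-24), and observe 1788-05-24.
Using anchor(1819-10-15), and see 1819-10-15.
I call anchor(1740-05-13), giving 1740-05-13.
I try minus(-98/3), which returns 98/3.
Now I run monthend(), and see 1740-05-31.
Next I call monthhop(-36), giving 1737-05-31.
I call prime(71), and observe 71.
Next I call minus(20), and observe 51.
I run weekday(), and see Friday.
I try over(-1), and get -51.

Answer: 1737-05-31


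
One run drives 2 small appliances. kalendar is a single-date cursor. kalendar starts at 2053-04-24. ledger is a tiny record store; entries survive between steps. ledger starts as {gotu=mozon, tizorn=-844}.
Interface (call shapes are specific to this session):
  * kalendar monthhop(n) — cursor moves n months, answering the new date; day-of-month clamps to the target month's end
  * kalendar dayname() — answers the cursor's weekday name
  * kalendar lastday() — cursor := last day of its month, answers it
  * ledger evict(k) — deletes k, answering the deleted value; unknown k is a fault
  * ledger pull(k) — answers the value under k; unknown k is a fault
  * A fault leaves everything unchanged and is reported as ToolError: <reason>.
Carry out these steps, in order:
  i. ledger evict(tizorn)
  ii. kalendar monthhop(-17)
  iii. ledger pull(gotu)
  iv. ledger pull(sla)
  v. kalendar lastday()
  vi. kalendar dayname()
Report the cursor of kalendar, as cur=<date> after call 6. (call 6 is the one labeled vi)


Using ledger evict on k→tizorn, yielding -844.
Next I call kalendar monthhop on n→-17, and observe 2051-11-24.
Using ledger pull on k→gotu, and get mozon.
I try ledger pull on k→sla, — result: ToolError: no such key sla.
Now I run kalendar lastday, and get 2051-11-30.
Then kalendar dayname: Thursday.

Answer: cur=2051-11-30


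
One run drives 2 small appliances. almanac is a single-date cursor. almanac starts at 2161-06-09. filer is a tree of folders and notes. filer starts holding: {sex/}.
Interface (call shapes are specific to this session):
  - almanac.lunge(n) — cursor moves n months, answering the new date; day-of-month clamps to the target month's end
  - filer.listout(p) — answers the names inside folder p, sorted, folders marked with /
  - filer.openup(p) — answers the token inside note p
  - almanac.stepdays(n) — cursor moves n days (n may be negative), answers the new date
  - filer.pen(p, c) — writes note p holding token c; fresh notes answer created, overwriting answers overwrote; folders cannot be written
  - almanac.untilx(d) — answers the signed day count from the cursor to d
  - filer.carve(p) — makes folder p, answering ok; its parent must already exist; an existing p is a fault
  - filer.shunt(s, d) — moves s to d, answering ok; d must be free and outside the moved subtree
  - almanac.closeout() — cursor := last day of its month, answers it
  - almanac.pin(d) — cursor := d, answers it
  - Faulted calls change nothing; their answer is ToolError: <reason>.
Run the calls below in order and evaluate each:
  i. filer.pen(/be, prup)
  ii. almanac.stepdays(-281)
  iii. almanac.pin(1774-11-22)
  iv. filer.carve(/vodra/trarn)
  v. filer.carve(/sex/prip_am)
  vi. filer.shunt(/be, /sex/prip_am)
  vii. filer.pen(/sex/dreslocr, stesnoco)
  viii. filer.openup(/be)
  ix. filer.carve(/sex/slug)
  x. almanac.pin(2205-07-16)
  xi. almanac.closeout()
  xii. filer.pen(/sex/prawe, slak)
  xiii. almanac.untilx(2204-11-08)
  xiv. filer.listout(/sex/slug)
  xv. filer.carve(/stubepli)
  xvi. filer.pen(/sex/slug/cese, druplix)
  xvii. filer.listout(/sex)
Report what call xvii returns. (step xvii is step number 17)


Answer: [dreslocr, prawe, prip_am/, slug/]

Derivation:
-- filer.pen(p: /be, c: prup) ~> created
-- almanac.stepdays(n: -281) ~> 2160-09-01
-- almanac.pin(d: 1774-11-22) ~> 1774-11-22
-- filer.carve(p: /vodra/trarn) ~> ToolError: no parent
-- filer.carve(p: /sex/prip_am) ~> ok
-- filer.shunt(s: /be, d: /sex/prip_am) ~> ToolError: exists
-- filer.pen(p: /sex/dreslocr, c: stesnoco) ~> created
-- filer.openup(p: /be) ~> prup
-- filer.carve(p: /sex/slug) ~> ok
-- almanac.pin(d: 2205-07-16) ~> 2205-07-16
-- almanac.closeout() ~> 2205-07-31
-- filer.pen(p: /sex/prawe, c: slak) ~> created
-- almanac.untilx(d: 2204-11-08) ~> -265
-- filer.listout(p: /sex/slug) ~> []
-- filer.carve(p: /stubepli) ~> ok
-- filer.pen(p: /sex/slug/cese, c: druplix) ~> created
-- filer.listout(p: /sex) ~> [dreslocr, prawe, prip_am/, slug/]


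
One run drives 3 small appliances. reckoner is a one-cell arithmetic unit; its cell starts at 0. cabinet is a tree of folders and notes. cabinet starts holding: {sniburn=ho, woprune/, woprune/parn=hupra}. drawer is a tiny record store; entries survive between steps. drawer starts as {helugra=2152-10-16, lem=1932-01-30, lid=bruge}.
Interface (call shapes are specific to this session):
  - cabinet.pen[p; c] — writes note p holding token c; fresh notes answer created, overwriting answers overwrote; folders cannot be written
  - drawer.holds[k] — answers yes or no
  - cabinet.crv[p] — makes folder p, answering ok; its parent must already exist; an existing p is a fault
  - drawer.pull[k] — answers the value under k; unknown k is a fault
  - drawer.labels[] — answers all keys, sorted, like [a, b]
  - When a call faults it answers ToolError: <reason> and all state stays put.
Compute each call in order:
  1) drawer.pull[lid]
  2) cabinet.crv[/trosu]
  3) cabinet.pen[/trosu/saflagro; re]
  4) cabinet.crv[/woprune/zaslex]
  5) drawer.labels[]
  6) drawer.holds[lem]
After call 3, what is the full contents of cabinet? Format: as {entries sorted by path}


~$ drawer.pull k=lid
[out] bruge
~$ cabinet.crv p=/trosu
[out] ok
~$ cabinet.pen p=/trosu/saflagro c=re
[out] created
~$ cabinet.crv p=/woprune/zaslex
[out] ok
~$ drawer.labels
[out] [helugra, lem, lid]
~$ drawer.holds k=lem
[out] yes

Answer: {sniburn=ho, trosu/, trosu/saflagro=re, woprune/, woprune/parn=hupra}


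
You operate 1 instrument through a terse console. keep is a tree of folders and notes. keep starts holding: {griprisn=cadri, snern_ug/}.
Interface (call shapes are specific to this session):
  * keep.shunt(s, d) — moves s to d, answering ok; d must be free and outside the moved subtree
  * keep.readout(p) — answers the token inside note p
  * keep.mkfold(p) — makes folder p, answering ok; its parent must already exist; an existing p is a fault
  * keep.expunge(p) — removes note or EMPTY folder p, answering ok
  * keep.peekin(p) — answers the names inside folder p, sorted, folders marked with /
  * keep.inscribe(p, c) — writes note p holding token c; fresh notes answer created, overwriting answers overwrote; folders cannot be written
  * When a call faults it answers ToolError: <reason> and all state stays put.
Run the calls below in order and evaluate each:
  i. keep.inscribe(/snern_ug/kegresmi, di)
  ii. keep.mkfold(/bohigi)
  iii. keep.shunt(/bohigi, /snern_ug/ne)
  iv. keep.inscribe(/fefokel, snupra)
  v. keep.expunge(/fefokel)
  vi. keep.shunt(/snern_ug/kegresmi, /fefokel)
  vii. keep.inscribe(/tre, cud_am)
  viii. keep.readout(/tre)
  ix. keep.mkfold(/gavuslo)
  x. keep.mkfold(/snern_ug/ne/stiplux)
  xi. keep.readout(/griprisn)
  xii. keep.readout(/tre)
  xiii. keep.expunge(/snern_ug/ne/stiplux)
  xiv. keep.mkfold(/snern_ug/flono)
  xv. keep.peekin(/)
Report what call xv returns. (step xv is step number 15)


Answer: [fefokel, gavuslo/, griprisn, snern_ug/, tre]

Derivation:
% 1. keep.inscribe(p=/snern_ug/kegresmi, c=di) ~> created
% 2. keep.mkfold(p=/bohigi) ~> ok
% 3. keep.shunt(s=/bohigi, d=/snern_ug/ne) ~> ok
% 4. keep.inscribe(p=/fefokel, c=snupra) ~> created
% 5. keep.expunge(p=/fefokel) ~> ok
% 6. keep.shunt(s=/snern_ug/kegresmi, d=/fefokel) ~> ok
% 7. keep.inscribe(p=/tre, c=cud_am) ~> created
% 8. keep.readout(p=/tre) ~> cud_am
% 9. keep.mkfold(p=/gavuslo) ~> ok
% 10. keep.mkfold(p=/snern_ug/ne/stiplux) ~> ok
% 11. keep.readout(p=/griprisn) ~> cadri
% 12. keep.readout(p=/tre) ~> cud_am
% 13. keep.expunge(p=/snern_ug/ne/stiplux) ~> ok
% 14. keep.mkfold(p=/snern_ug/flono) ~> ok
% 15. keep.peekin(p=/) ~> [fefokel, gavuslo/, griprisn, snern_ug/, tre]
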